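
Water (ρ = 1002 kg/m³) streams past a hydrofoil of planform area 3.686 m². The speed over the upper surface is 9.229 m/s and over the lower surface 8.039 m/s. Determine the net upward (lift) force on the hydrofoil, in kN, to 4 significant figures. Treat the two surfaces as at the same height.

With equal heights on the two surfaces, Bernoulli gives P_lower − P_upper = ½ρ(v_upper² − v_lower²).
ΔP = ½·1002·(9.229² − 8.039²) = 10300 Pa.
Lift = ΔP · A = 10300 × 3.686 = 37950 N.

37.95 kN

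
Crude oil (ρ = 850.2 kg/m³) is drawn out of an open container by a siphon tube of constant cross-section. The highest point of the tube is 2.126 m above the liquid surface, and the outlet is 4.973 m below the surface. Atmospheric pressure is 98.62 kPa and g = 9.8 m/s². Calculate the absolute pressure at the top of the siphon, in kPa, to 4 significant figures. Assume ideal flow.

P_top ≈ 39.47 kPa

From the surface to the outlet (both open to atmosphere, surface at rest): v = √(2g·h_out) = √(2·9.8·4.973) = 9.873 m/s.
Continuity keeps v the same throughout the tube; from surface to crest, P_atm + 0 = P_top + ½ρv² + ρg·h_top.
P_top = 98620 − ½·850.2·9.873² − 850.2·9.8·2.126 = 39470 Pa.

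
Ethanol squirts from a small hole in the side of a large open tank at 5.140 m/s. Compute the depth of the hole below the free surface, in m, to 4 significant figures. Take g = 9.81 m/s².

Torricelli: v = √(2gh), so h = v²/(2g).
h = 5.140²/(2·9.81) = 26.42/19.62 = 1.347 m.

h = 1.347 m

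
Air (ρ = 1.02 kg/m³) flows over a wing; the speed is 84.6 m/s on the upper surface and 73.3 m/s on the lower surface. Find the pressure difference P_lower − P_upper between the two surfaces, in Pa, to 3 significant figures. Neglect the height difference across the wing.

Bernoulli (same height): P_lower − P_upper = ½ρ(v_upper² − v_lower²).
ΔP = ½·1.02·(84.6² − 73.3²) = 910 Pa.

910 Pa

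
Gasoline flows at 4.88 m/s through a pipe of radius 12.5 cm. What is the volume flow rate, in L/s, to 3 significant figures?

Q ≈ 240 L/s

Q = A·v = 0.0491 m² × 4.88 m/s = 0.240 m³/s.
Converting: 0.240 m³/s × 1000 = 240 L/s.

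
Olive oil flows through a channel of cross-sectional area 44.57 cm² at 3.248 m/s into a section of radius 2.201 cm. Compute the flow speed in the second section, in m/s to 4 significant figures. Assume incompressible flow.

The volume flow rate is constant, so v₂ = (A₁/A₂)v₁ = (44.57/15.22)·3.248 = 9.512 m/s.

9.512 m/s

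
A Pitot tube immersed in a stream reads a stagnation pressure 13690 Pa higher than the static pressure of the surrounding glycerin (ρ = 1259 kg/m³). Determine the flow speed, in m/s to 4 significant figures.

v ≈ 4.663 m/s

Bernoulli between the free stream and the stagnation point: ½ρv² = P_stag − P_static.
v = √(2ΔP/ρ) = √(2·13690/1259) = 4.663 m/s.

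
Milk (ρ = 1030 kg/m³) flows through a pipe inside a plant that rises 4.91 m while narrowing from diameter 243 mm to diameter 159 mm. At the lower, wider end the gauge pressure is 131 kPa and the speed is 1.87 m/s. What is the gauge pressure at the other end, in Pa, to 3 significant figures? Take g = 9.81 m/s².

P₂ ≈ 73400 Pa

By continuity, v₂ = v₁·A₁/A₂ = 1.87·(464/199) = 4.37 m/s.
Applying Bernoulli between the two ends and solving for P₂: P₂ = P₁ + ½ρ(v₁² − v₂²) − ρgΔh.
P₂ = 131000 + ½·1030·(1.87² − 4.37²) − 1030·9.81·(+4.91) = 131000 + (-8020) − (49600) = 73400 Pa.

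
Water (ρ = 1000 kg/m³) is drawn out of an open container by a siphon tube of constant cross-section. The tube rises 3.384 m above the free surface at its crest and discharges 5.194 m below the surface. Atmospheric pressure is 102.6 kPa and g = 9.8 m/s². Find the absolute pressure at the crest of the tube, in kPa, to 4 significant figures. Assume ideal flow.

Bernoulli surface→outlet gives ½v² = g·h_out, so v = √(2·9.8·5.194) = 10.09 m/s.
The bore is uniform, so the speed at the crest is the same v. Bernoulli surface→crest: P_atm = P_top + ½ρv² + ρg·h_top.
P_top = 102600 − ½·1000·10.09² − 1000·9.8·3.384 = 18540 Pa.

18.54 kPa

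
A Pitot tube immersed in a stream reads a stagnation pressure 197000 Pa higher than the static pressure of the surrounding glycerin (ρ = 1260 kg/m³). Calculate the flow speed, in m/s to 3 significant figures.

Bernoulli between the free stream and the stagnation point: ½ρv² = P_stag − P_static.
v = √(2ΔP/ρ) = √(2·197000/1260) = 17.7 m/s.

v = 17.7 m/s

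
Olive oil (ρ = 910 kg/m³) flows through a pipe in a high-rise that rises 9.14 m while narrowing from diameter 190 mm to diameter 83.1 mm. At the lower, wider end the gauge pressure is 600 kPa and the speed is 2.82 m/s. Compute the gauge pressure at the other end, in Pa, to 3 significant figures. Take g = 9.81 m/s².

By continuity, v₂ = v₁·A₁/A₂ = 2.82·(284/54.2) = 14.7 m/s.
Bernoulli: P₁ + ½ρv₁² + ρg h₁ = P₂ + ½ρv₂² + ρg h₂, so P₂ = P₁ + ½ρ(v₁² − v₂²) − ρg(h₂ − h₁).
P₂ = 600000 + ½·910·(2.82² − 14.7²) − 910·9.81·(+9.14) = 600000 + (-95300) − (81600) = 423000 Pa.

P₂ ≈ 423000 Pa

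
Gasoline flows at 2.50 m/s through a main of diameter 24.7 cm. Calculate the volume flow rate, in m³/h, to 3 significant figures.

Q ≈ 431 m³/h

Q = A·v = 0.0479 m² × 2.50 m/s = 0.120 m³/s.
Converting: 0.120 m³/s × 3600 = 431 m³/h.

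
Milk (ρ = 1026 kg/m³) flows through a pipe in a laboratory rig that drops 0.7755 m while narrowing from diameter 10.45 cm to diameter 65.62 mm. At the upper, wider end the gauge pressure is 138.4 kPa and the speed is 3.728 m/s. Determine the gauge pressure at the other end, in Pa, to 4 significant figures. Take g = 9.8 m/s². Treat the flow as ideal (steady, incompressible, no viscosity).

Continuity gives A₁v₁ = A₂v₂, so v₂ = (85.77 cm²)/(33.82 cm²) × 3.728 m/s = 9.454 m/s.
Bernoulli: P₁ + ½ρv₁² + ρg h₁ = P₂ + ½ρv₂² + ρg h₂, so P₂ = P₁ + ½ρ(v₁² − v₂²) − ρg(h₂ − h₁).
P₂ = 138400 + ½·1026·(3.728² − 9.454²) − 1026·9.8·(−0.7755) = 138400 + (-38730) − (-7797) = 107500 Pa.

P₂ ≈ 107500 Pa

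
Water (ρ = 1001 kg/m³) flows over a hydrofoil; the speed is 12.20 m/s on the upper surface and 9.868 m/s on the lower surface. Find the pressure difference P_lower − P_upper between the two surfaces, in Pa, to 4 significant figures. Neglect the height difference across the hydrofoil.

ΔP = 25760 Pa

Bernoulli (same height): P_lower − P_upper = ½ρ(v_upper² − v_lower²).
ΔP = ½·1001·(12.20² − 9.868²) = 25760 Pa.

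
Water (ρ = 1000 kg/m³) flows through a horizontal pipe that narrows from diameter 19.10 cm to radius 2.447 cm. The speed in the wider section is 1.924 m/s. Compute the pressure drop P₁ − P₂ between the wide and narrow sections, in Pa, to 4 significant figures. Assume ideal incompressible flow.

Continuity gives A₁v₁ = A₂v₂, so v₂ = (286.5 cm²)/(18.81 cm²) × 1.924 m/s = 29.31 m/s.
With no height change, Bernoulli's equation is P₁ + ½ρv₁² = P₂ + ½ρv₂².
P₁ − P₂ = ½·1000·(29.31² − 1.924²) = ½·1000·855.1 = 427500 Pa.

ΔP = 427500 Pa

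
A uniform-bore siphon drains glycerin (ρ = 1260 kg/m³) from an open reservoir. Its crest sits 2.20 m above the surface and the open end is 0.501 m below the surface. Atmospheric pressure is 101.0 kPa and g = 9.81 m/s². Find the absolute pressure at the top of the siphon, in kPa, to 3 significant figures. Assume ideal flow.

P_top = 67.6 kPa

The outlet speed comes from Torricelli: v = √(2g·0.501) = 3.14 m/s.
The bore is uniform, so the speed at the crest is the same v. Bernoulli surface→crest: P_atm = P_top + ½ρv² + ρg·h_top.
P_top = 101000 − ½·1260·3.14² − 1260·9.81·2.20 = 67600 Pa.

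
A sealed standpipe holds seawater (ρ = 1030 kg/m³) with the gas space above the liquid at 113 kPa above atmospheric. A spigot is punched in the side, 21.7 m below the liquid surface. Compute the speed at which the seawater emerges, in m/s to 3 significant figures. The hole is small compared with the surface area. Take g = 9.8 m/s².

Take point 1 at the surface (v₁ ≈ 0) and point 2 at the hole (at atmospheric pressure). Bernoulli: P₁ + ρg h = P_atm + ½ρv₂².
With P₁ − P_atm = 113000 Pa, v₂ = √(2gh + 2ΔP/ρ) = √(2·9.8·21.7 + 2·113000/1030) = 25.4 m/s.

v ≈ 25.4 m/s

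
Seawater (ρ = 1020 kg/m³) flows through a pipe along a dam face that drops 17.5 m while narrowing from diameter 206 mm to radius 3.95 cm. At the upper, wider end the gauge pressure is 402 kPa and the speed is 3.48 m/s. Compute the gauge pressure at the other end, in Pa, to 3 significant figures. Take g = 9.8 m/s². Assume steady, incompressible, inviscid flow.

By continuity, v₂ = v₁·A₁/A₂ = 3.48·(333/49.0) = 23.7 m/s.
Bernoulli: P₁ + ½ρv₁² + ρg h₁ = P₂ + ½ρv₂² + ρg h₂, so P₂ = P₁ + ½ρ(v₁² − v₂²) − ρg(h₂ − h₁).
P₂ = 402000 + ½·1020·(3.48² − 23.7²) − 1020·9.8·(−17.5) = 402000 + (-279000) − (-175000) = 298000 Pa.

P₂ ≈ 298000 Pa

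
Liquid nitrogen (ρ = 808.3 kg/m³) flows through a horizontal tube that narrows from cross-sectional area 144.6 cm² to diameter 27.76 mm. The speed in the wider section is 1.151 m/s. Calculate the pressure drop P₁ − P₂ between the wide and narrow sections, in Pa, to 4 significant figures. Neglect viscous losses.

The volume flow rate is constant, so v₂ = (A₁/A₂)v₁ = (144.6/6.052)·1.151 = 27.50 m/s.
Bernoulli (h₁ = h₂): P₁ − P₂ = ½ρ(v₂² − v₁²).
P₁ − P₂ = ½·808.3·(27.50² − 1.151²) = ½·808.3·754.9 = 305100 Pa.

ΔP = 305100 Pa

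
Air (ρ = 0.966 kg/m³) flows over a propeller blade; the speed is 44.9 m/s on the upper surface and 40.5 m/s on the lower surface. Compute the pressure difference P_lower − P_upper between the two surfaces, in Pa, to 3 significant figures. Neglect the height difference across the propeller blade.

181 Pa

Bernoulli (same height): P_lower − P_upper = ½ρ(v_upper² − v_lower²).
ΔP = ½·0.966·(44.9² − 40.5²) = 181 Pa.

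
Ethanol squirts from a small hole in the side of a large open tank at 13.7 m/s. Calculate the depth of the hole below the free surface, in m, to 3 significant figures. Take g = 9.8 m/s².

Inverting v = √(2gh) gives h = v² / 2g.
h = 13.7²/(2·9.8) = 188/19.60 = 9.58 m.

h ≈ 9.58 m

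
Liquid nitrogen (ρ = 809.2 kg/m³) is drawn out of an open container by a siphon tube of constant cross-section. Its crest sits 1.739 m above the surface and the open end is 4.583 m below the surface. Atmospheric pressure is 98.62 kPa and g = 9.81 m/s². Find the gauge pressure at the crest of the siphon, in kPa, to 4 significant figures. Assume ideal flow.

Bernoulli surface→outlet gives ½v² = g·h_out, so v = √(2·9.81·4.583) = 9.483 m/s.
The bore is uniform, so the speed at the crest is the same v. Bernoulli surface→crest: P_atm = P_top + ½ρv² + ρg·h_top.
P_top = 98620 − ½·809.2·9.483² − 809.2·9.81·1.739 = 48430 Pa. So P_gauge = P_top − P_atm = -50190 Pa.

P_gauge = -50.19 kPa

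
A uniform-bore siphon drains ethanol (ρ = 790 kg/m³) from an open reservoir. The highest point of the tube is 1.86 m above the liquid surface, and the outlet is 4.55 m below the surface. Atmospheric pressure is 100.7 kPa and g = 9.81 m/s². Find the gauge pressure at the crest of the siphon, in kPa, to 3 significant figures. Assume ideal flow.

From the surface to the outlet (both open to atmosphere, surface at rest): v = √(2g·h_out) = √(2·9.81·4.55) = 9.45 m/s.
The bore is uniform, so the speed at the crest is the same v. Bernoulli surface→crest: P_atm = P_top + ½ρv² + ρg·h_top.
P_top = 100700 − ½·790·9.45² − 790·9.81·1.86 = 51000 Pa. So P_gauge = P_top − P_atm = -49700 Pa.

P_gauge = -49.7 kPa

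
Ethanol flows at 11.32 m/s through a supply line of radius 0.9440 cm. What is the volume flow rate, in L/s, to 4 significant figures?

Q = A·v = 0.0002800 m² × 11.32 m/s = 0.003169 m³/s.
Converting: 0.003169 m³/s × 1000 = 3.169 L/s.

3.169 L/s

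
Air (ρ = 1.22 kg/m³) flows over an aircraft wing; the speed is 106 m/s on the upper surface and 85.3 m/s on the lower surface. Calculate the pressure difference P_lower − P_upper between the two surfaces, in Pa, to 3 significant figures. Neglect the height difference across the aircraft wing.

ΔP ≈ 2420 Pa

The pressure is lower where the speed is higher: ΔP = ½ρ(v_up² − v_low²).
ΔP = ½·1.22·(106² − 85.3²) = 2420 Pa.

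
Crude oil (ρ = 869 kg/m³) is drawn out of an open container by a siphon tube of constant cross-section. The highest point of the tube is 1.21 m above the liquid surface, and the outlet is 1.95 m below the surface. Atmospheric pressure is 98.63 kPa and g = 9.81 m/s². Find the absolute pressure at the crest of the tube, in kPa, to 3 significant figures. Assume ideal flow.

71.7 kPa

Bernoulli surface→outlet gives ½v² = g·h_out, so v = √(2·9.81·1.95) = 6.19 m/s.
Continuity keeps v the same throughout the tube; from surface to crest, P_atm + 0 = P_top + ½ρv² + ρg·h_top.
P_top = 98630 − ½·869·6.19² − 869·9.81·1.21 = 71700 Pa.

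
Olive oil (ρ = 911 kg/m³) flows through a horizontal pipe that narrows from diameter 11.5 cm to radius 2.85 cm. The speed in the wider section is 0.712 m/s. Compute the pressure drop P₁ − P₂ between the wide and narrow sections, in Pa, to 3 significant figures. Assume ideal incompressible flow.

The volume flow rate is constant, so v₂ = (A₁/A₂)v₁ = (104/25.5)·0.712 = 2.90 m/s.
The pipe is horizontal, so Bernoulli reduces to P₁ + ½ρv₁² = P₂ + ½ρv₂².
P₁ − P₂ = ½·911·(2.90² − 0.712²) = ½·911·7.89 = 3600 Pa.

ΔP = 3600 Pa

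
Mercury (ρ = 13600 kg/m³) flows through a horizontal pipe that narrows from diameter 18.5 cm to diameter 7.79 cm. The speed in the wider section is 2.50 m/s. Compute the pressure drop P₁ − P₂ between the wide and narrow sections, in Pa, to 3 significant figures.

ΔP = 1310000 Pa

Continuity gives A₁v₁ = A₂v₂, so v₂ = (269 cm²)/(47.7 cm²) × 2.50 m/s = 14.1 m/s.
Along the horizontal streamline, P + ½ρv² is constant.
P₁ − P₂ = ½·13600·(14.1² − 2.50²) = ½·13600·193 = 1310000 Pa.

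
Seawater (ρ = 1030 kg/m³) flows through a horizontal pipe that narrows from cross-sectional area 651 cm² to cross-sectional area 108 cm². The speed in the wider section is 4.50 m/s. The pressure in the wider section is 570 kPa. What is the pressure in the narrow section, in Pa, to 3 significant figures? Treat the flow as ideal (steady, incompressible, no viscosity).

202000 Pa

By continuity, v₂ = v₁·A₁/A₂ = 4.50·(651/108) = 27.1 m/s.
With no height change, Bernoulli's equation is P₁ + ½ρv₁² = P₂ + ½ρv₂².
P₂ = P₁ − ½ρ(v₂² − v₁²) = 570000 − ½·1030·(27.1² − 4.50²) = 570000 − 368000 = 202000 Pa.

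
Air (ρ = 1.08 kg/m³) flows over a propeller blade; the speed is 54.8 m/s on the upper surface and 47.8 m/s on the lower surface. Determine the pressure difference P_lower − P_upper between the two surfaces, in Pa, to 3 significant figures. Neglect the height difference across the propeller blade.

ΔP ≈ 388 Pa

Bernoulli (same height): P_lower − P_upper = ½ρ(v_upper² − v_lower²).
ΔP = ½·1.08·(54.8² − 47.8²) = 388 Pa.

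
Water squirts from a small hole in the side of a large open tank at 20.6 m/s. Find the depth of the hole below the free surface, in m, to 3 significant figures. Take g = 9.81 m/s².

h ≈ 21.6 m

Torricelli: v = √(2gh), so h = v²/(2g).
h = 20.6²/(2·9.81) = 424/19.62 = 21.6 m.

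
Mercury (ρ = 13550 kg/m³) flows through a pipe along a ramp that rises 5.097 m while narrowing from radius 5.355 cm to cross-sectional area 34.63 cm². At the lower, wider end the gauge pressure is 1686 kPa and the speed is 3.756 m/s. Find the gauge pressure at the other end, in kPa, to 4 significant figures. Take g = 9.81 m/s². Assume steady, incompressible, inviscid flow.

Continuity gives A₁v₁ = A₂v₂, so v₂ = (90.09 cm²)/(34.63 cm²) × 3.756 m/s = 9.771 m/s.
Bernoulli: P₁ + ½ρv₁² + ρg h₁ = P₂ + ½ρv₂² + ρg h₂, so P₂ = P₁ + ½ρ(v₁² − v₂²) − ρg(h₂ − h₁).
P₂ = 1686000 + ½·13550·(3.756² − 9.771²) − 13550·9.81·(+5.097) = 1686000 + (-551300) − (677500) = 457200 Pa.

457.2 kPa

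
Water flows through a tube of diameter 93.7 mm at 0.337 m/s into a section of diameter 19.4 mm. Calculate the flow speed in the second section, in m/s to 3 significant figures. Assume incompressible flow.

Continuity gives A₁v₁ = A₂v₂, so v₂ = (69.0 cm²)/(2.96 cm²) × 0.337 m/s = 7.86 m/s.

7.86 m/s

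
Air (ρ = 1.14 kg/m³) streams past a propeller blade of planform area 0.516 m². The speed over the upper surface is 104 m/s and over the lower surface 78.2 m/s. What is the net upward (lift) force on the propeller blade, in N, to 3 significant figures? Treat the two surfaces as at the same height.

F ≈ 1380 N

With equal heights on the two surfaces, Bernoulli gives P_lower − P_upper = ½ρ(v_upper² − v_lower²).
ΔP = ½·1.14·(104² − 78.2²) = 2680 Pa.
Lift = ΔP · A = 2680 × 0.516 = 1380 N.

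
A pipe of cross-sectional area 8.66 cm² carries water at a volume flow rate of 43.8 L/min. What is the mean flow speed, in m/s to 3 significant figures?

v = 0.843 m/s

Q = 43.8 L/min = 0.000730 m³/s.
v = Q/A = 0.000730 / 0.000866 = 0.843 m/s.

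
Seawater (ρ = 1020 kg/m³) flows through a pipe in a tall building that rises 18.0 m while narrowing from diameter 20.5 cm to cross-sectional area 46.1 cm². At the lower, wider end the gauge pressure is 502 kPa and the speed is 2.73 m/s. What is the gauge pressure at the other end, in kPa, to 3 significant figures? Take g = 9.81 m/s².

Continuity gives A₁v₁ = A₂v₂, so v₂ = (330 cm²)/(46.1 cm²) × 2.73 m/s = 19.5 m/s.
Applying Bernoulli between the two ends and solving for P₂: P₂ = P₁ + ½ρ(v₁² − v₂²) − ρgΔh.
P₂ = 502000 + ½·1020·(2.73² − 19.5²) − 1020·9.81·(+18.0) = 502000 + (-191000) − (180000) = 131000 Pa.

131 kPa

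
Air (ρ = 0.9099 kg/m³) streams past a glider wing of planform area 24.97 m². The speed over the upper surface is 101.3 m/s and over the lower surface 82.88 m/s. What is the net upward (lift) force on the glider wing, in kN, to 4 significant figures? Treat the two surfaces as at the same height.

The faster flow above has the lower pressure; Bernoulli (same height) gives ΔP = ½ρ(v_up² − v_low²).
ΔP = ½·0.9099·(101.3² − 82.88²) = 1543 Pa.
Lift = ΔP · A = 1543 × 24.97 = 38540 N.

38.54 kN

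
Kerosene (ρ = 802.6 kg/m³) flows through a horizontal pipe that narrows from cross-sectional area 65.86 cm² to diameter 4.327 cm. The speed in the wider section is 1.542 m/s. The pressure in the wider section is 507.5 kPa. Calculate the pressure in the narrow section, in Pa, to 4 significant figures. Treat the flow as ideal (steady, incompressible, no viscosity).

P₂ = 489300 Pa

Mass conservation (A₁v₁ = A₂v₂) gives v₂ = 1.542 × 65.86/14.70 = 6.906 m/s.
The pipe is horizontal, so Bernoulli reduces to P₁ + ½ρv₁² = P₂ + ½ρv₂².
P₂ = P₁ − ½ρ(v₂² − v₁²) = 507500 − ½·802.6·(6.906² − 1.542²) = 507500 − 18190 = 489300 Pa.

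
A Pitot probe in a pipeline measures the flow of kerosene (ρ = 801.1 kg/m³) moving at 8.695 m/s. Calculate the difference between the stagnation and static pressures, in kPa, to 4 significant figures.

30.28 kPa

At the stagnation point the flow is brought to rest, so Bernoulli gives P_stag − P_static = ½ρv².
ΔP = ½·801.1·8.695² = 30280 Pa.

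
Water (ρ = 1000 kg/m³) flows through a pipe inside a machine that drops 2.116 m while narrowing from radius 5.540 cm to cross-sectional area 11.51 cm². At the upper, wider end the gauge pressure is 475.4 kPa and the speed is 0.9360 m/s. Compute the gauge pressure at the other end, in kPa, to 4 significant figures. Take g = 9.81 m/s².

P₂ = 465.9 kPa

Mass conservation (A₁v₁ = A₂v₂) gives v₂ = 0.9360 × 96.42/11.51 = 7.841 m/s.
Bernoulli: P₁ + ½ρv₁² + ρg h₁ = P₂ + ½ρv₂² + ρg h₂, so P₂ = P₁ + ½ρ(v₁² − v₂²) − ρg(h₂ − h₁).
P₂ = 475400 + ½·1000·(0.9360² − 7.841²) − 1000·9.81·(−2.116) = 475400 + (-30300) − (-20760) = 465900 Pa.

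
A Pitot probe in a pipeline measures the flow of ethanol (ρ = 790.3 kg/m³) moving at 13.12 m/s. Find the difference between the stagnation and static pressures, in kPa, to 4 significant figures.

The dynamic pressure equals the rise in static pressure at the stagnation point: ΔP = ½ρv².
ΔP = ½·790.3·13.12² = 68020 Pa.

ΔP ≈ 68.02 kPa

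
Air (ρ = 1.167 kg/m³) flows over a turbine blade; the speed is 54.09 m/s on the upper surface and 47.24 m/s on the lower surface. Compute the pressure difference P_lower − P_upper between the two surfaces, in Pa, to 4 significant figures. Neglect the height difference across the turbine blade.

Bernoulli (same height): P_lower − P_upper = ½ρ(v_upper² − v_lower²).
ΔP = ½·1.167·(54.09² − 47.24²) = 405.0 Pa.

ΔP ≈ 405.0 Pa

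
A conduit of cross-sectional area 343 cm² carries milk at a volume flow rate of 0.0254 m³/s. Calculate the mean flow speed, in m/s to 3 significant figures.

Q = 0.0254 m³/s = 0.0254 m³/s.
v = Q/A = 0.0254 / 0.0343 = 0.741 m/s.

v ≈ 0.741 m/s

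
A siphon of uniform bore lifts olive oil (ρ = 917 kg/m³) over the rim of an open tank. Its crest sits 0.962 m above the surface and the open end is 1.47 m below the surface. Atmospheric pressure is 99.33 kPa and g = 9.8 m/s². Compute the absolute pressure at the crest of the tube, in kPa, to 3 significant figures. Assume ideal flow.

Bernoulli surface→outlet gives ½v² = g·h_out, so v = √(2·9.8·1.47) = 5.37 m/s.
The bore is uniform, so the speed at the crest is the same v. Bernoulli surface→crest: P_atm = P_top + ½ρv² + ρg·h_top.
P_top = 99330 − ½·917·5.37² − 917·9.8·0.962 = 77500 Pa.

77.5 kPa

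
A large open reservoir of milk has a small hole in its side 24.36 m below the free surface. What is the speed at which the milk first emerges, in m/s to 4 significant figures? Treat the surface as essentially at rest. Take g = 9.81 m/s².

With the surface at rest and both surface and jet at atmospheric pressure, Bernoulli gives ρg h = ½ρv², so v = √(2gh) = √(2·9.81·24.36) = 21.86 m/s.

v ≈ 21.86 m/s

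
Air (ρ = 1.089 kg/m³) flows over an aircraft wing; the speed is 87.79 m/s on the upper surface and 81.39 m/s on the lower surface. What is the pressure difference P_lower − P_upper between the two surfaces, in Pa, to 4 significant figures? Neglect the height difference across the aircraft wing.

Bernoulli (same height): P_lower − P_upper = ½ρ(v_upper² − v_lower²).
ΔP = ½·1.089·(87.79² − 81.39²) = 589.6 Pa.

589.6 Pa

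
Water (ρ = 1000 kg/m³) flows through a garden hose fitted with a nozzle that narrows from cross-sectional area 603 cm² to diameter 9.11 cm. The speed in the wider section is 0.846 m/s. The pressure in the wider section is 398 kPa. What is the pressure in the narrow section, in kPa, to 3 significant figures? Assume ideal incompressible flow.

P₂ = 368 kPa

Continuity gives A₁v₁ = A₂v₂, so v₂ = (603 cm²)/(65.2 cm²) × 0.846 m/s = 7.83 m/s.
The pipe is horizontal, so Bernoulli reduces to P₁ + ½ρv₁² = P₂ + ½ρv₂².
P₂ = P₁ − ½ρ(v₂² − v₁²) = 398000 − ½·1000·(7.83² − 0.846²) = 398000 − 30300 = 368000 Pa.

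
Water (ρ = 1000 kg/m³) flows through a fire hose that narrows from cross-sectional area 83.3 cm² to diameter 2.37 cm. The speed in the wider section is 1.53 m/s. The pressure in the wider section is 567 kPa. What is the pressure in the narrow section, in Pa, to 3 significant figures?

Continuity gives A₁v₁ = A₂v₂, so v₂ = (83.3 cm²)/(4.41 cm²) × 1.53 m/s = 28.9 m/s.
Bernoulli (h₁ = h₂): P₁ − P₂ = ½ρ(v₂² − v₁²).
P₂ = P₁ − ½ρ(v₂² − v₁²) = 567000 − ½·1000·(28.9² − 1.53²) = 567000 − 416000 = 151000 Pa.

P₂ ≈ 151000 Pa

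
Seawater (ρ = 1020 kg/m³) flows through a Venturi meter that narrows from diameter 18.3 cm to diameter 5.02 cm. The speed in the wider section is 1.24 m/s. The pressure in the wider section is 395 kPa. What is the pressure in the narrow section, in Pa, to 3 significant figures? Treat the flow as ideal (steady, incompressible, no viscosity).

Mass conservation (A₁v₁ = A₂v₂) gives v₂ = 1.24 × 263/19.8 = 16.5 m/s.
With no height change, Bernoulli's equation is P₁ + ½ρv₁² = P₂ + ½ρv₂².
P₂ = P₁ − ½ρ(v₂² − v₁²) = 395000 − ½·1020·(16.5² − 1.24²) = 395000 − 138000 = 257000 Pa.

P₂ ≈ 257000 Pa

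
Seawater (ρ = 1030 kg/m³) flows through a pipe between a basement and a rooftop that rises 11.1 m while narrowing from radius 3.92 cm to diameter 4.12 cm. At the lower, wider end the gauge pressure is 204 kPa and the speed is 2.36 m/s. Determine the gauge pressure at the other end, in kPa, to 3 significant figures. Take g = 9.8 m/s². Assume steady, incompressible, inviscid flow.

P₂ = 57.2 kPa

By continuity, v₂ = v₁·A₁/A₂ = 2.36·(48.3/13.3) = 8.55 m/s.
Applying Bernoulli between the two ends and solving for P₂: P₂ = P₁ + ½ρ(v₁² − v₂²) − ρgΔh.
P₂ = 204000 + ½·1030·(2.36² − 8.55²) − 1030·9.8·(+11.1) = 204000 + (-34700) − (112000) = 57200 Pa.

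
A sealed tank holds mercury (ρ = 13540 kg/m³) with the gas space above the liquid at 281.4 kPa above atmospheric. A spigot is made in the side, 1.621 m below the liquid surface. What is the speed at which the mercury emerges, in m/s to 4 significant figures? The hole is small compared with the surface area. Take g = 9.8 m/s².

v ≈ 8.564 m/s

Take point 1 at the surface (v₁ ≈ 0) and point 2 at the hole (at atmospheric pressure). Bernoulli: P₁ + ρg h = P_atm + ½ρv₂².
With P₁ − P_atm = 281400 Pa, v₂ = √(2gh + 2ΔP/ρ) = √(2·9.8·1.621 + 2·281400/13540) = 8.564 m/s.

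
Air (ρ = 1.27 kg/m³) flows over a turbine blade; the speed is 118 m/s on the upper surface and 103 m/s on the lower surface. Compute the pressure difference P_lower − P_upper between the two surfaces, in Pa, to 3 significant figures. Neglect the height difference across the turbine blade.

Bernoulli (same height): P_lower − P_upper = ½ρ(v_upper² − v_lower²).
ΔP = ½·1.27·(118² − 103²) = 2110 Pa.

ΔP = 2110 Pa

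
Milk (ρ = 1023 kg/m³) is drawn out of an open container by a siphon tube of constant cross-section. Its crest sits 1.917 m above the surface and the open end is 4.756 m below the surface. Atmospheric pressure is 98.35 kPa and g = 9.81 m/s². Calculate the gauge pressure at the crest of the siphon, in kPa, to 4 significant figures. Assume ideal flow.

From the surface to the outlet (both open to atmosphere, surface at rest): v = √(2g·h_out) = √(2·9.81·4.756) = 9.660 m/s.
Continuity keeps v the same throughout the tube; from surface to crest, P_atm + 0 = P_top + ½ρv² + ρg·h_top.
P_top = 98350 − ½·1023·9.660² − 1023·9.81·1.917 = 31380 Pa. So P_gauge = P_top − P_atm = -66970 Pa.

P_gauge ≈ -66.97 kPa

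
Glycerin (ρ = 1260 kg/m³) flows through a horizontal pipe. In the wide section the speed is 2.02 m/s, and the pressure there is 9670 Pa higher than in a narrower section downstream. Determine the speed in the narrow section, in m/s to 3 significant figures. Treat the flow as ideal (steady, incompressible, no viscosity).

With h₁ = h₂, rearranging Bernoulli gives v₂ = √(v₁² + 2ΔP/ρ).
v₂ = √(2.02² + 2·9670/1260) = √(4.08 + 15.3) = 4.41 m/s.

4.41 m/s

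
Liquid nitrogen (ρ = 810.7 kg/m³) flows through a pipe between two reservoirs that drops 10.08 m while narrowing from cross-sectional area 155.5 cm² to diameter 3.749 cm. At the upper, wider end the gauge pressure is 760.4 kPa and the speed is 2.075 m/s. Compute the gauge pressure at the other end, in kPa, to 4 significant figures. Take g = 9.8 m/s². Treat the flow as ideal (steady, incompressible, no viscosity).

The volume flow rate is constant, so v₂ = (A₁/A₂)v₁ = (155.5/11.04)·2.075 = 29.23 m/s.
Energy conservation along the streamline gives P₂ = P₁ − ½ρ(v₂² − v₁²) − ρg(h₂ − h₁).
P₂ = 760400 + ½·810.7·(2.075² − 29.23²) − 810.7·9.8·(−10.08) = 760400 + (-344600) − (-80080) = 495900 Pa.

P₂ = 495.9 kPa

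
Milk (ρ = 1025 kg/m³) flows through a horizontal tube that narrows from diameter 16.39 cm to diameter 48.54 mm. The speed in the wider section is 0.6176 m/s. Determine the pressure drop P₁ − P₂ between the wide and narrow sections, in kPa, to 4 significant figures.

Continuity gives A₁v₁ = A₂v₂, so v₂ = (211.0 cm²)/(18.51 cm²) × 0.6176 m/s = 7.042 m/s.
With no height change, Bernoulli's equation is P₁ + ½ρv₁² = P₂ + ½ρv₂².
P₁ − P₂ = ½·1025·(7.042² − 0.6176²) = ½·1025·49.20 = 25220 Pa.

ΔP = 25.22 kPa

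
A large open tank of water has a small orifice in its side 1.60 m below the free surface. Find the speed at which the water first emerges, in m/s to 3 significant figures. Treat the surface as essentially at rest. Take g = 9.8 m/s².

v ≈ 5.60 m/s

Bernoulli from surface to hole (P equal, v_surface ≈ 0): v = √(2gh) = √(2×9.8×1.60) = 5.60 m/s.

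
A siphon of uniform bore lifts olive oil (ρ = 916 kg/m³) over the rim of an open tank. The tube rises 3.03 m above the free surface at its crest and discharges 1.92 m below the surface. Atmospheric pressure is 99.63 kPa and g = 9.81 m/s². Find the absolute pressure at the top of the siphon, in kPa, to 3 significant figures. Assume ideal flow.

From the surface to the outlet (both open to atmosphere, surface at rest): v = √(2g·h_out) = √(2·9.81·1.92) = 6.14 m/s.
The bore is uniform, so the speed at the crest is the same v. Bernoulli surface→crest: P_atm = P_top + ½ρv² + ρg·h_top.
P_top = 99630 − ½·916·6.14² − 916·9.81·3.03 = 55100 Pa.

P_top ≈ 55.1 kPa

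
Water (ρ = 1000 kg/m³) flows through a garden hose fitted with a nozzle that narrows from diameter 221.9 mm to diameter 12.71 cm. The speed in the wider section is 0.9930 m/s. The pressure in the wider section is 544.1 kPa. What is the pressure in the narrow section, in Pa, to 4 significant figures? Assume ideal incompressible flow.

Continuity gives A₁v₁ = A₂v₂, so v₂ = (386.7 cm²)/(126.9 cm²) × 0.9930 m/s = 3.027 m/s.
Along the horizontal streamline, P + ½ρv² is constant.
P₂ = P₁ − ½ρ(v₂² − v₁²) = 544100 − ½·1000·(3.027² − 0.9930²) = 544100 − 4088 = 540000 Pa.

P₂ ≈ 540000 Pa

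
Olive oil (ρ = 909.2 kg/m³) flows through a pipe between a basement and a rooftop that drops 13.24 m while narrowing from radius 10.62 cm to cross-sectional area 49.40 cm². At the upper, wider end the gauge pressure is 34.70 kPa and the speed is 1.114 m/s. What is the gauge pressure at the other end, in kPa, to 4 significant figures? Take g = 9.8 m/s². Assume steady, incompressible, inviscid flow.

124.2 kPa

Continuity gives A₁v₁ = A₂v₂, so v₂ = (354.3 cm²)/(49.40 cm²) × 1.114 m/s = 7.990 m/s.
Bernoulli: P₁ + ½ρv₁² + ρg h₁ = P₂ + ½ρv₂² + ρg h₂, so P₂ = P₁ + ½ρ(v₁² − v₂²) − ρg(h₂ − h₁).
P₂ = 34700 + ½·909.2·(1.114² − 7.990²) − 909.2·9.8·(−13.24) = 34700 + (-28460) − (-118000) = 124200 Pa.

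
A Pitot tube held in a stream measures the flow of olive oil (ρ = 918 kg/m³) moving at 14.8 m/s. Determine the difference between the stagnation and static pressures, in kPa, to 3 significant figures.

ΔP = 101 kPa

The dynamic pressure equals the rise in static pressure at the stagnation point: ΔP = ½ρv².
ΔP = ½·918·14.8² = 101000 Pa.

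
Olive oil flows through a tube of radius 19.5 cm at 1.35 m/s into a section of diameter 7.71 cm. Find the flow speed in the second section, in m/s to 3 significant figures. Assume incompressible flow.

34.5 m/s

By continuity, v₂ = v₁·A₁/A₂ = 1.35·(1190/46.7) = 34.5 m/s.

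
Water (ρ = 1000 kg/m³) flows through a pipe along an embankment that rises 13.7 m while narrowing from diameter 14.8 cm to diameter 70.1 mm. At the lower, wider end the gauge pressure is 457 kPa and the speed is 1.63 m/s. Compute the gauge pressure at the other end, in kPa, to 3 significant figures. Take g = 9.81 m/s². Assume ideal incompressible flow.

P₂ ≈ 298 kPa

The volume flow rate is constant, so v₂ = (A₁/A₂)v₁ = (172/38.6)·1.63 = 7.27 m/s.
Bernoulli: P₁ + ½ρv₁² + ρg h₁ = P₂ + ½ρv₂² + ρg h₂, so P₂ = P₁ + ½ρ(v₁² − v₂²) − ρg(h₂ − h₁).
P₂ = 457000 + ½·1000·(1.63² − 7.27²) − 1000·9.81·(+13.7) = 457000 + (-25100) − (134000) = 298000 Pa.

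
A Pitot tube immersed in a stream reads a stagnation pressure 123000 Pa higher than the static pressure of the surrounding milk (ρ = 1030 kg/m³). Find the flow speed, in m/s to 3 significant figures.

Bernoulli between the free stream and the stagnation point: ½ρv² = P_stag − P_static.
v = √(2ΔP/ρ) = √(2·123000/1030) = 15.5 m/s.

v = 15.5 m/s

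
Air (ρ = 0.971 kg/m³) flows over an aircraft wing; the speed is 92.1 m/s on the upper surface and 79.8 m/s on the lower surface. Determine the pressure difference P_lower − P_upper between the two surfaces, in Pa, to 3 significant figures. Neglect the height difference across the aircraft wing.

ΔP ≈ 1030 Pa

With negligible Δh, P + ½ρv² is constant, so P_low − P_up = ½ρ(v_up² − v_low²).
ΔP = ½·0.971·(92.1² − 79.8²) = 1030 Pa.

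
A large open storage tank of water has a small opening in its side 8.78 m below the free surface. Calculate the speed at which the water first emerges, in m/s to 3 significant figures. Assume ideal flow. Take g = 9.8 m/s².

With the surface at rest and both surface and jet at atmospheric pressure, Bernoulli gives ρg h = ½ρv², so v = √(2gh) = √(2·9.8·8.78) = 13.1 m/s.

v ≈ 13.1 m/s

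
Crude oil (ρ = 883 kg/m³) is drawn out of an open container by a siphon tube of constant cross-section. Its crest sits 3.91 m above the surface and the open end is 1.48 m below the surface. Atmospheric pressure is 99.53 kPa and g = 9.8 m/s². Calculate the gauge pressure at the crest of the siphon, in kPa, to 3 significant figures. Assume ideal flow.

The outlet speed comes from Torricelli: v = √(2g·1.48) = 5.39 m/s.
With constant cross-section the crest speed equals v; applying Bernoulli from the surface up to the crest, P_top = P_atm − ½ρv² − ρg·h_top.
P_top = 99530 − ½·883·5.39² − 883·9.8·3.91 = 52900 Pa. So P_gauge = P_top − P_atm = -46600 Pa.

P_gauge = -46.6 kPa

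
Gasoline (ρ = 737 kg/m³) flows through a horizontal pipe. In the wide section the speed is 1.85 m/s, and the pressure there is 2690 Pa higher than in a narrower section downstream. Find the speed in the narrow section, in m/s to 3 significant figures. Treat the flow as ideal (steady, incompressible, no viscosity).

v₂ ≈ 3.27 m/s

With h₁ = h₂, rearranging Bernoulli gives v₂ = √(v₁² + 2ΔP/ρ).
v₂ = √(1.85² + 2·2690/737) = √(3.42 + 7.30) = 3.27 m/s.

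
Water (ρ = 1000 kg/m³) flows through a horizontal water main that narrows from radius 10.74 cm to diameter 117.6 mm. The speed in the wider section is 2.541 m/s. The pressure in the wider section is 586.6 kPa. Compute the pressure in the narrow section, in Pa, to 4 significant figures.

P₂ ≈ 553900 Pa

The volume flow rate is constant, so v₂ = (A₁/A₂)v₁ = (362.4/108.6)·2.541 = 8.477 m/s.
Along the horizontal streamline, P + ½ρv² is constant.
P₂ = P₁ − ½ρ(v₂² − v₁²) = 586600 − ½·1000·(8.477² − 2.541²) = 586600 − 32700 = 553900 Pa.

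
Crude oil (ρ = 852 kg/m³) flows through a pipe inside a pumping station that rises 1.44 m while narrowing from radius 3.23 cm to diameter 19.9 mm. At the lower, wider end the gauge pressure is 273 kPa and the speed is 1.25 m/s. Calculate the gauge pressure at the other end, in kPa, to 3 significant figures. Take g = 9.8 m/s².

P₂ ≈ 188 kPa

Continuity gives A₁v₁ = A₂v₂, so v₂ = (32.8 cm²)/(3.11 cm²) × 1.25 m/s = 13.2 m/s.
Bernoulli: P₁ + ½ρv₁² + ρg h₁ = P₂ + ½ρv₂² + ρg h₂, so P₂ = P₁ + ½ρ(v₁² − v₂²) − ρg(h₂ − h₁).
P₂ = 273000 + ½·852·(1.25² − 13.2²) − 852·9.8·(+1.44) = 273000 + (-73300) − (12000) = 188000 Pa.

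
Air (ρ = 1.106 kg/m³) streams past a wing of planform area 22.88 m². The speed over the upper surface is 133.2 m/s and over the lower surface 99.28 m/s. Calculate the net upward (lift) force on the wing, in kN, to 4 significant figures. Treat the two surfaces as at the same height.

F ≈ 99.78 kN

From P + ½ρv² = const at equal height, P_low − P_up = ½ρ(v_up² − v_low²).
ΔP = ½·1.106·(133.2² − 99.28²) = 4361 Pa.
Lift = ΔP · A = 4361 × 22.88 = 99780 N.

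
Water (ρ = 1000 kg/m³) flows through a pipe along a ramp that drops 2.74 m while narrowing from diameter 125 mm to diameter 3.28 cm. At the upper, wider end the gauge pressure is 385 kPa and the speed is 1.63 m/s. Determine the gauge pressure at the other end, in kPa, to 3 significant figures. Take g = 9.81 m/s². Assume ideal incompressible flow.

Mass conservation (A₁v₁ = A₂v₂) gives v₂ = 1.63 × 123/8.45 = 23.7 m/s.
Energy conservation along the streamline gives P₂ = P₁ − ½ρ(v₂² − v₁²) − ρg(h₂ − h₁).
P₂ = 385000 + ½·1000·(1.63² − 23.7²) − 1000·9.81·(−2.74) = 385000 + (-279000) − (-26900) = 133000 Pa.

133 kPa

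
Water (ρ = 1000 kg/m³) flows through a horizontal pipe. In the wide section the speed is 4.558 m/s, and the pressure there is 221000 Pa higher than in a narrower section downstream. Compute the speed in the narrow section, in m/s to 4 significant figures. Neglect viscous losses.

With h₁ = h₂, rearranging Bernoulli gives v₂ = √(v₁² + 2ΔP/ρ).
v₂ = √(4.558² + 2·221000/1000) = √(20.78 + 442.0) = 21.51 m/s.

v₂ ≈ 21.51 m/s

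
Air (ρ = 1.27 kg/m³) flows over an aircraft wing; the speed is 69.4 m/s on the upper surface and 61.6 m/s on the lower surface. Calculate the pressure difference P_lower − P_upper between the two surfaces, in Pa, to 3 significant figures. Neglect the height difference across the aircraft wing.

Bernoulli (same height): P_lower − P_upper = ½ρ(v_upper² − v_lower²).
ΔP = ½·1.27·(69.4² − 61.6²) = 649 Pa.

649 Pa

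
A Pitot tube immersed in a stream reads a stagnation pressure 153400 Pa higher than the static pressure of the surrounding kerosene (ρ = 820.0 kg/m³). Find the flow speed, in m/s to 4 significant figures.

19.34 m/s

At the stagnation point the flow is brought to rest, so Bernoulli gives P_stag − P_static = ½ρv².
v = √(2ΔP/ρ) = √(2·153400/820.0) = 19.34 m/s.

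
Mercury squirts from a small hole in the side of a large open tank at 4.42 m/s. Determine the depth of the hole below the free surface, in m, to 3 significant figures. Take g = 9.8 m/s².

h = 0.997 m

For a small hole in a large open tank, ½v² = gh, giving h = v²/(2g).
h = 4.42²/(2·9.8) = 19.5/19.60 = 0.997 m.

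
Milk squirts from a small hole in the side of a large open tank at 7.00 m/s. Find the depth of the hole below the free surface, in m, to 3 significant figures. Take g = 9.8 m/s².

h ≈ 2.50 m

Torricelli: v = √(2gh), so h = v²/(2g).
h = 7.00²/(2·9.8) = 49.0/19.60 = 2.50 m.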